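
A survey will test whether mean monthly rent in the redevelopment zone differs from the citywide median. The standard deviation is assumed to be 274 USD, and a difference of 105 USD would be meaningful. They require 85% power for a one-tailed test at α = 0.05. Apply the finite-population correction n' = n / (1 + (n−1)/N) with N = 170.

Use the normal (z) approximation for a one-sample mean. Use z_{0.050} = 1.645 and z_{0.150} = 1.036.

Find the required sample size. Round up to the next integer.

n = 39

n = (z_α + z_β)² · σ² / δ²
  = (1.645 + 1.036)² · 274² / 105²
  = 7.1878 · 75076 / 11025
  = 48.95
Finite-population correction (N = 170): 48.95 / (1 + (48.95 − 1)/170) = 38.18.
Round up → n = 39.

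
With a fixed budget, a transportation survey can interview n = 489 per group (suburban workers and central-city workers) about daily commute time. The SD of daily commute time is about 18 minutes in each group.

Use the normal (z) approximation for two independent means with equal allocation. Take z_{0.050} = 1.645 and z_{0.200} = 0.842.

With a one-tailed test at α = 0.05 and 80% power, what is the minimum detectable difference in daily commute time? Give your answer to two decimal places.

Minimum detectable difference ≈ 2.86 minutes

δ = (z_α + z_β) · √((σ₁²+σ₂²)/n)
  = (1.645 + 0.842) · √(648/489)
  = 2.487 · √1.3252
  = 2.487 · 1.1512
  = 2.8629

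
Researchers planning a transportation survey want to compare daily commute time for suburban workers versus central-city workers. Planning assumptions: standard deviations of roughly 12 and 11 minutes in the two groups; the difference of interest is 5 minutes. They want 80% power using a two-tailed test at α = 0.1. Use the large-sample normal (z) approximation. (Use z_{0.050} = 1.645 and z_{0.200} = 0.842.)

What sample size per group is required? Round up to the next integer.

n = (z_{α/2} + z_β)² · (σ₁² + σ₂²) / δ²
  = (1.645 + 0.842)² · (12² + 11² = 265) / 5²
  = 6.1852 · 265 / 25
  = 65.56
Round up → n = 66 per group.

n = 66 per group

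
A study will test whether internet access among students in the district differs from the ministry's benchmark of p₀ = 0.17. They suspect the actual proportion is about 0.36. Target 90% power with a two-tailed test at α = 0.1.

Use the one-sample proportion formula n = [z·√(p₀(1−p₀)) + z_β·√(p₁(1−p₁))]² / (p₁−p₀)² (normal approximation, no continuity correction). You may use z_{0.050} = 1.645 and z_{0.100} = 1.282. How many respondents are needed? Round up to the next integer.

n = 43

n = [z_{α/2}·√(p₀q₀) + z_β·√(p₁q₁)]² / (p₁ − p₀)²
  = [1.645·√(0.17·0.83) + 1.282·√(0.36·0.64)]² / (0.19)²
  = [1.645·0.3756 + 1.282·0.4800]² / 0.0361
  = [1.2333]² / 0.0361
  = 42.13
Round up → n = 43.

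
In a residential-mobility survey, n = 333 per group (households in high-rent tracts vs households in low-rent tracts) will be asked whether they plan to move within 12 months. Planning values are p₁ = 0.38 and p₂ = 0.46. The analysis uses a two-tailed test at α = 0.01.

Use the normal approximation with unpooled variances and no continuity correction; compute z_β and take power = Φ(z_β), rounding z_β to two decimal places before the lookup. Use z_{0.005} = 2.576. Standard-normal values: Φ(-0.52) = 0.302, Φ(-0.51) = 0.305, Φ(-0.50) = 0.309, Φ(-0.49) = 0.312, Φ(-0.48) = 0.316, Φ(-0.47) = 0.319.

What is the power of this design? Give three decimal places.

z_β = |p₁−p₂|·√(n/[p₁q₁+p₂q₂]) − z_{α/2}
    = 0.08 · √(333/0.4840) − 2.576
    = 0.08 · 26.2301 − 2.576
    = 2.0984 − 2.576 = -0.4776 → -0.48
Power = Φ(-0.48) = 0.316.

Power ≈ 0.316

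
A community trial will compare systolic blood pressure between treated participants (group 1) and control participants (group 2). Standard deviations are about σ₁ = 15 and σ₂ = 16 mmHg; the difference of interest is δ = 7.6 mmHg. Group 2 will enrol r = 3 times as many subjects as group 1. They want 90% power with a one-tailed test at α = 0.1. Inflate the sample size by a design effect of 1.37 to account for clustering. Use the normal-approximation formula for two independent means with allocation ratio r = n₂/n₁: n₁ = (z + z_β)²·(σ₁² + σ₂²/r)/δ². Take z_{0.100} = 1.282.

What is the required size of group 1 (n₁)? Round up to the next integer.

n₁ = 49

n₁ = (z_α + z_β)² · (σ₁² + σ₂²/r) / δ²
   = (1.282 + 1.282)² · (15² + 16²/3) / 7.6²
   = 6.5741 · (225 + 85.3333) / 57.76
   = 6.5741 · 310.3333 / 57.76
   = 35.32
Design effect: 1.37 × 35.32 = 48.39.
Round up → n₁ = 49; n₂ = r·n₁ = 3 × 49 = 147.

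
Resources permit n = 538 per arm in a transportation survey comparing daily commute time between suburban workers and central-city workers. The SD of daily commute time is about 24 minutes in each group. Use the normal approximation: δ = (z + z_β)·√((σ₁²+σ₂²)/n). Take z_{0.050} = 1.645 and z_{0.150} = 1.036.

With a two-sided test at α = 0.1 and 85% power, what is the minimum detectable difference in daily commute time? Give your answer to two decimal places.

Minimum detectable difference ≈ 3.92 minutes

δ = (z_{α/2} + z_β) · √((σ₁²+σ₂²)/n)
  = (1.645 + 1.036) · √(1152/538)
  = 2.681 · √2.1413
  = 2.681 · 1.4633
  = 3.9231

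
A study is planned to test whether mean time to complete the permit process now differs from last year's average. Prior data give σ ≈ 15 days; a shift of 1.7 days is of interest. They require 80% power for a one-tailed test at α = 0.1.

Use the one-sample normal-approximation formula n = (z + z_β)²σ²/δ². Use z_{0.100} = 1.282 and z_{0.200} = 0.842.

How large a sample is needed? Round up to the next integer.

n = 352

n = (z_α + z_β)² · σ² / δ²
  = (1.282 + 0.842)² · 15² / 1.7²
  = 4.5114 · 225 / 2.89
  = 351.23
Round up → n = 352.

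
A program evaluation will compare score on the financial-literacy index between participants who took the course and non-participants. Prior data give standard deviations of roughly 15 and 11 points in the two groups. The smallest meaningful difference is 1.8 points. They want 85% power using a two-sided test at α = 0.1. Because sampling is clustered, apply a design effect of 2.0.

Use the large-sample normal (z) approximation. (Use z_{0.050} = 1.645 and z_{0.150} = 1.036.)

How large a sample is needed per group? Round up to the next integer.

n = (z_{α/2} + z_β)² · (σ₁² + σ₂²) / δ²
  = (1.645 + 1.036)² · (15² + 11² = 346) / 1.8²
  = 7.1878 · 346 / 3.24
  = 767.58
Design effect: 2.0 × 767.58 = 1535.16.
Round up → n = 1536 per group.

n = 1536 per group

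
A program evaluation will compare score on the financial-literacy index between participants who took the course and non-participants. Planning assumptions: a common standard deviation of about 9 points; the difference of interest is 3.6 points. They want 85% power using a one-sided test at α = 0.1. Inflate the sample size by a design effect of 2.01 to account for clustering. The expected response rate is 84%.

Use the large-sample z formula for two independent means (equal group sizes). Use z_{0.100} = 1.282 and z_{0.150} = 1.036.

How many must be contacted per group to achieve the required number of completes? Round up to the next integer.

n = (z_α + z_β)² · (σ₁² + σ₂²) / δ²
  = (1.282 + 1.036)² · (2·9² = 162) / 3.6²
  = 5.3731 · 162 / 12.96
  = 67.16
Design effect: 2.01 × 67.16 = 135.00.
Adjust for 84% response: 135.00 / 0.84 = 160.71.
Round up → n = 161 per group.

n = 161 per group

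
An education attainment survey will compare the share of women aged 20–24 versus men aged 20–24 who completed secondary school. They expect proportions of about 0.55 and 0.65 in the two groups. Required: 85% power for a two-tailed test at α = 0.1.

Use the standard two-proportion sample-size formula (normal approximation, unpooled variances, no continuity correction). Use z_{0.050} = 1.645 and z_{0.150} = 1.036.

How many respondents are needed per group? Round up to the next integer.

n = (z_{α/2} + z_β)² · [p₁(1−p₁) + p₂(1−p₂)] / (p₁ − p₂)²
  = (1.645 + 1.036)² · (0.55·0.45 + 0.65·0.35) / (-0.10)²
  = (2.681)² · (0.2475 + 0.2275) / 0.0100
  = 7.1878 · 0.4750 / 0.0100
  = 341.42
Round up → n = 342 per group.

n = 342 per group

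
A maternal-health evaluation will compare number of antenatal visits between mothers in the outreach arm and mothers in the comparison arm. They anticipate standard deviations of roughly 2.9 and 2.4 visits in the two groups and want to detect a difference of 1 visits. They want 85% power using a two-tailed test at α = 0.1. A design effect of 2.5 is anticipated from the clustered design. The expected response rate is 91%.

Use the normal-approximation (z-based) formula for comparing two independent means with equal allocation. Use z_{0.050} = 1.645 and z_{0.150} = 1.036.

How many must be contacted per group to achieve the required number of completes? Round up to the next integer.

n = 280 per group

n = (z_{α/2} + z_β)² · (σ₁² + σ₂²) / δ²
  = (1.645 + 1.036)² · (2.9² + 2.4² = 14.17) / 1²
  = 7.1878 · 14.17 / 1
  = 101.85
Design effect: 2.5 × 101.85 = 254.63.
Adjust for 91% response: 254.63 / 0.91 = 279.81.
Round up → n = 280 per group.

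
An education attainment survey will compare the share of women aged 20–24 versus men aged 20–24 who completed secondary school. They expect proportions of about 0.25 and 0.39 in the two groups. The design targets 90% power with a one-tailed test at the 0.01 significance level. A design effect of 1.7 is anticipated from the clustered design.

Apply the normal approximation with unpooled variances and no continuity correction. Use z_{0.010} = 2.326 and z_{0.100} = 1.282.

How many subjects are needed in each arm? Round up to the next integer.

n = 481 per group

n = (z_α + z_β)² · [p₁(1−p₁) + p₂(1−p₂)] / (p₁ − p₂)²
  = (2.326 + 1.282)² · (0.25·0.75 + 0.39·0.61) / (-0.14)²
  = (3.608)² · (0.1875 + 0.2379) / 0.0196
  = 13.0177 · 0.4254 / 0.0196
  = 282.54
Design effect: 1.7 × 282.54 = 480.31.
Round up → n = 481 per group.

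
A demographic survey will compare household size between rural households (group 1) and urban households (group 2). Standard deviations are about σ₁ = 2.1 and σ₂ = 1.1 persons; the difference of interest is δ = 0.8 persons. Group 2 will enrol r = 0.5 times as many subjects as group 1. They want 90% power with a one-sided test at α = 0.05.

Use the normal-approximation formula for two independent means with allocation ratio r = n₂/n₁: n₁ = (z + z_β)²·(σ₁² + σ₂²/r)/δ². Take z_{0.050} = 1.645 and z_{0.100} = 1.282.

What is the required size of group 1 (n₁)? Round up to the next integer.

n₁ = 92

n₁ = (z_α + z_β)² · (σ₁² + σ₂²/r) / δ²
   = (1.645 + 1.282)² · (2.1² + 1.1²/0.5) / 0.8²
   = 8.5673 · (4.41 + 2.42) / 0.64
   = 8.5673 · 6.83 / 0.64
   = 91.43
Round up → n₁ = 92; n₂ = r·n₁ = 0.5 × 92 = 46.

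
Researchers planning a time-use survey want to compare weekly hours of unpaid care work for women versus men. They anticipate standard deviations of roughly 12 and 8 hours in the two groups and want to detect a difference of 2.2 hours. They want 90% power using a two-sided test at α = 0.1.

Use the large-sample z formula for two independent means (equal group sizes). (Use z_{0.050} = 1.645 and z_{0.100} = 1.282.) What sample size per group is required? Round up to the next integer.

n = (z_{α/2} + z_β)² · (σ₁² + σ₂²) / δ²
  = (1.645 + 1.282)² · (12² + 8² = 208) / 2.2²
  = 8.5673 · 208 / 4.84
  = 368.18
Round up → n = 369 per group.

n = 369 per group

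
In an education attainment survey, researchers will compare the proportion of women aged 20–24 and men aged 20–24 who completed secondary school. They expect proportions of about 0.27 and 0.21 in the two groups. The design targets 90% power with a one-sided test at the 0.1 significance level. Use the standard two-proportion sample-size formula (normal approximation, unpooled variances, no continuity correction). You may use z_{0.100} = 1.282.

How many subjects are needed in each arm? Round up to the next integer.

n = (z_α + z_β)² · [p₁(1−p₁) + p₂(1−p₂)] / (p₁ − p₂)²
  = (1.282 + 1.282)² · (0.27·0.73 + 0.21·0.79) / (0.06)²
  = (2.564)² · (0.1971 + 0.1659) / 0.0036
  = 6.5741 · 0.3630 / 0.0036
  = 662.89
Round up → n = 663 per group.

n = 663 per group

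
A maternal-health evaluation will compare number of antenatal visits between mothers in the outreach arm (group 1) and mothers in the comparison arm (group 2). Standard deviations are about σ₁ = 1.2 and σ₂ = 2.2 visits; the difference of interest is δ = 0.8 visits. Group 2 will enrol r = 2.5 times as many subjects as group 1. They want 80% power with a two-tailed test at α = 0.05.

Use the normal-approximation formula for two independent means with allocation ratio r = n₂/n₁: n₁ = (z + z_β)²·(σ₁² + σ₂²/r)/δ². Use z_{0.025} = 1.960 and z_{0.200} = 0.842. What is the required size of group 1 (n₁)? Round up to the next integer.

n₁ = (z_{α/2} + z_β)² · (σ₁² + σ₂²/r) / δ²
   = (1.960 + 0.842)² · (1.2² + 2.2²/2.5) / 0.8²
   = 7.8512 · (1.44 + 1.936) / 0.64
   = 7.8512 · 3.376 / 0.64
   = 41.42
Round up → n₁ = 42; n₂ = r·n₁ = 2.5 × 42 = 105.

n₁ = 42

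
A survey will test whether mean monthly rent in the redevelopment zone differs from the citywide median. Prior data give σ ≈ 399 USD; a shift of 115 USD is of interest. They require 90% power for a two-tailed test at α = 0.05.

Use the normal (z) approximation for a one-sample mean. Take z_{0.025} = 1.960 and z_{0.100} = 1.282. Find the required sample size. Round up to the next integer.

n = 127

n = (z_{α/2} + z_β)² · σ² / δ²
  = (1.960 + 1.282)² · 399² / 115²
  = 10.5106 · 159201 / 13225
  = 126.52
Round up → n = 127.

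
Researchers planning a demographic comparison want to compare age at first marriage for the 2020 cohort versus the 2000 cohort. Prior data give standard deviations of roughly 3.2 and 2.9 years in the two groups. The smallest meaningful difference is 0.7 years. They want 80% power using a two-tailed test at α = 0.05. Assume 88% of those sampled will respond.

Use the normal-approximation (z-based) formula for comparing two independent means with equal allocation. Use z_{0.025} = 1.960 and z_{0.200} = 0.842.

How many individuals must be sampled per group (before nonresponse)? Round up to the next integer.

n = (z_{α/2} + z_β)² · (σ₁² + σ₂²) / δ²
  = (1.960 + 0.842)² · (3.2² + 2.9² = 18.65) / 0.7²
  = 7.8512 · 18.65 / 0.49
  = 298.83
Adjust for 88% response: 298.83 / 0.88 = 339.58.
Round up → n = 340 per group.

n = 340 per group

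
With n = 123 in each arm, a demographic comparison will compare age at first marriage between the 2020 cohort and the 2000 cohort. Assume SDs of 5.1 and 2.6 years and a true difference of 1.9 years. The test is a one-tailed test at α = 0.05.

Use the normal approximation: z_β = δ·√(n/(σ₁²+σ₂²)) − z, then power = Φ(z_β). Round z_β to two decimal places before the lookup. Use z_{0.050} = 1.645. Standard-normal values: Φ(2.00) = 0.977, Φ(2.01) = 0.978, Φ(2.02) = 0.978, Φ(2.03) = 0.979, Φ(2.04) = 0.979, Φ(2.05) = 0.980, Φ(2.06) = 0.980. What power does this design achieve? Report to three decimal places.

Power ≈ 0.979

z_β = δ·√(n/(σ₁²+σ₂²)) − z_α
    = 1.9 · √(123/32.77) − 1.645
    = 1.9 · 1.93738 − 1.645
    = 3.6810 − 1.645 = 2.0360 → 2.04
Power = Φ(2.04) = 0.979.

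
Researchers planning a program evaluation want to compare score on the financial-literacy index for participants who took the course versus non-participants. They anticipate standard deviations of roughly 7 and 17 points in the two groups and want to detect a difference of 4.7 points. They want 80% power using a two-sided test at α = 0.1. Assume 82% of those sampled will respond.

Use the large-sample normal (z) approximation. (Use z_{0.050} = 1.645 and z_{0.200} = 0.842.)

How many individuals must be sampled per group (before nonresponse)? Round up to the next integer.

n = (z_{α/2} + z_β)² · (σ₁² + σ₂²) / δ²
  = (1.645 + 0.842)² · (7² + 17² = 338) / 4.7²
  = 6.1852 · 338 / 22.09
  = 94.64
Adjust for 82% response: 94.64 / 0.82 = 115.41.
Round up → n = 116 per group.

n = 116 per group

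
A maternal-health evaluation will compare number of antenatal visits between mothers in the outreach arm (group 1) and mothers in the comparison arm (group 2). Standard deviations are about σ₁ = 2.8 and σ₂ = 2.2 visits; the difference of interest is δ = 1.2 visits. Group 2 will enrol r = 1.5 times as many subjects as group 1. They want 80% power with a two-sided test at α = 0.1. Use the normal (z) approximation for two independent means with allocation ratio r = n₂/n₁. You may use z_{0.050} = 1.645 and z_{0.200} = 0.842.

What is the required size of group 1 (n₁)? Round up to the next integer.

n₁ = 48

n₁ = (z_{α/2} + z_β)² · (σ₁² + σ₂²/r) / δ²
   = (1.645 + 0.842)² · (2.8² + 2.2²/1.5) / 1.2²
   = 6.1852 · (7.84 + 3.2267) / 1.44
   = 6.1852 · 11.0667 / 1.44
   = 47.53
Round up → n₁ = 48; n₂ = r·n₁ = 1.5 × 48 = 72.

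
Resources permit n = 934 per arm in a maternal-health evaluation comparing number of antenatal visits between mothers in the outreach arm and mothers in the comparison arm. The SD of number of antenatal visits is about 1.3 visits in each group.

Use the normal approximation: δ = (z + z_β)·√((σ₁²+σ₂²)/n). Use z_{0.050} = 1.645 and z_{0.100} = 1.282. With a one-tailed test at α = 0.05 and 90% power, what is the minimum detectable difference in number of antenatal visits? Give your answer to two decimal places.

Minimum detectable difference ≈ 0.18 visits

δ = (z_α + z_β) · √((σ₁²+σ₂²)/n)
  = (1.645 + 1.282) · √(3.38/934)
  = 2.927 · √0.00362
  = 2.927 · 0.0602
  = 0.1761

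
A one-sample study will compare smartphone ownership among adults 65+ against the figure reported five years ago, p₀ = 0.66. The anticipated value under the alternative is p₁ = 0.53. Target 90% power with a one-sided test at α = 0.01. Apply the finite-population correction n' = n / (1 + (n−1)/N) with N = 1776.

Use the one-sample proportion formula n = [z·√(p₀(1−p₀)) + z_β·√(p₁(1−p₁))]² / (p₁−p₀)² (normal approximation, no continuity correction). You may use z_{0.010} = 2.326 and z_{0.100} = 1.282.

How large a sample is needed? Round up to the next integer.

n = [z_α·√(p₀q₀) + z_β·√(p₁q₁)]² / (p₁ − p₀)²
  = [2.326·√(0.66·0.34) + 1.282·√(0.53·0.47)]² / (-0.13)²
  = [2.326·0.4737 + 1.282·0.4991]² / 0.0169
  = [1.7417]² / 0.0169
  = 179.50
Finite-population correction (N = 1776): 179.50 / (1 + (179.50 − 1)/1776) = 163.10.
Round up → n = 164.

n = 164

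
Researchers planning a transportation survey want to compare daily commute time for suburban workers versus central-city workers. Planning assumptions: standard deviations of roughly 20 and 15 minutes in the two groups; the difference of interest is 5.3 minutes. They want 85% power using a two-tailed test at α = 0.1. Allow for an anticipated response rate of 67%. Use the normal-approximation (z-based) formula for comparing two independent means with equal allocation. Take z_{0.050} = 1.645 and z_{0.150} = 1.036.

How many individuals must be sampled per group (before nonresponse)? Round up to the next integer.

n = 239 per group

n = (z_{α/2} + z_β)² · (σ₁² + σ₂²) / δ²
  = (1.645 + 1.036)² · (20² + 15² = 625) / 5.3²
  = 7.1878 · 625 / 28.09
  = 159.93
Adjust for 67% response: 159.93 / 0.67 = 238.70.
Round up → n = 239 per group.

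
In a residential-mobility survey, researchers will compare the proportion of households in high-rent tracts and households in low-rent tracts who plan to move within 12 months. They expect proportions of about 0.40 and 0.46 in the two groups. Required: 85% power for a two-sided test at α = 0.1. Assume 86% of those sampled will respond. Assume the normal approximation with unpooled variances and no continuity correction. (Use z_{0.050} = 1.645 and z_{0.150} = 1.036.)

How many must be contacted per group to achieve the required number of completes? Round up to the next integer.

n = (z_{α/2} + z_β)² · [p₁(1−p₁) + p₂(1−p₂)] / (p₁ − p₂)²
  = (1.645 + 1.036)² · (0.40·0.60 + 0.46·0.54) / (-0.06)²
  = (2.681)² · (0.2400 + 0.2484) / 0.0036
  = 7.1878 · 0.4884 / 0.0036
  = 975.14
Adjust for 86% response: 975.14 / 0.86 = 1133.88.
Round up → n = 1134 per group.

n = 1134 per group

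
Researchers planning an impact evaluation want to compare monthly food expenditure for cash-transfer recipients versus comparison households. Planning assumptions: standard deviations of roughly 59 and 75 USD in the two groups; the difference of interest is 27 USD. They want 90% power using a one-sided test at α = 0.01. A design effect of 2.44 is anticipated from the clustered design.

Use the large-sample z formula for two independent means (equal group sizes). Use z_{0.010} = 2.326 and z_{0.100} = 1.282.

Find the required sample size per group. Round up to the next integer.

n = (z_α + z_β)² · (σ₁² + σ₂²) / δ²
  = (2.326 + 1.282)² · (59² + 75² = 9106) / 27²
  = 13.0177 · 9106 / 729
  = 162.60
Design effect: 2.44 × 162.60 = 396.76.
Round up → n = 397 per group.

n = 397 per group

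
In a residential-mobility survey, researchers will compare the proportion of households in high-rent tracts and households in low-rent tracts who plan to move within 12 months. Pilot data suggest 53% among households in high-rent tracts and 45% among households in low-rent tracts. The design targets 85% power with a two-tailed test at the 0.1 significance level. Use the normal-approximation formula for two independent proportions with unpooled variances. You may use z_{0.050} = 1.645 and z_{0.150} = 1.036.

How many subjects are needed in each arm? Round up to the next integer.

n = (z_{α/2} + z_β)² · [p₁(1−p₁) + p₂(1−p₂)] / (p₁ − p₂)²
  = (1.645 + 1.036)² · (0.53·0.47 + 0.45·0.55) / (0.08)²
  = (2.681)² · (0.2491 + 0.2475) / 0.0064
  = 7.1878 · 0.4966 / 0.0064
  = 557.73
Round up → n = 558 per group.

n = 558 per group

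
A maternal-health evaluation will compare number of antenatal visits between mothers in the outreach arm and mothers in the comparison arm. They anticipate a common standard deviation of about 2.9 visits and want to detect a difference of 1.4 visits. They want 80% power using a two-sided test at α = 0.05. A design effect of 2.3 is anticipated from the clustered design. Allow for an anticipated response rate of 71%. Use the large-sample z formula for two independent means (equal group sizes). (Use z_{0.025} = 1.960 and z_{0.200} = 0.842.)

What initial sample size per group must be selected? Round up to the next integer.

n = (z_{α/2} + z_β)² · (σ₁² + σ₂²) / δ²
  = (1.960 + 0.842)² · (2·2.9² = 16.82) / 1.4²
  = 7.8512 · 16.82 / 1.96
  = 67.38
Design effect: 2.3 × 67.38 = 154.97.
Adjust for 71% response: 154.97 / 0.71 = 218.26.
Round up → n = 219 per group.

n = 219 per group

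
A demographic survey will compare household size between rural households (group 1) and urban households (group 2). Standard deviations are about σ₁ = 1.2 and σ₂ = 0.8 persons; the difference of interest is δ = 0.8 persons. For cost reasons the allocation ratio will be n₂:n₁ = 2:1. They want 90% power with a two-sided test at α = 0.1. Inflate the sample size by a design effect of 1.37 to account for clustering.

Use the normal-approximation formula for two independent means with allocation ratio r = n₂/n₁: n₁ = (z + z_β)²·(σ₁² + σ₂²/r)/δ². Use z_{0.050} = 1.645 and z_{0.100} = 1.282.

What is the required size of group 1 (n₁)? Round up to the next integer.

n₁ = (z_{α/2} + z_β)² · (σ₁² + σ₂²/r) / δ²
   = (1.645 + 1.282)² · (1.2² + 0.8²/2) / 0.8²
   = 8.5673 · (1.44 + 0.32) / 0.64
   = 8.5673 · 1.76 / 0.64
   = 23.56
Design effect: 1.37 × 23.56 = 32.28.
Round up → n₁ = 33; n₂ = r·n₁ = 2 × 33 = 66.

n₁ = 33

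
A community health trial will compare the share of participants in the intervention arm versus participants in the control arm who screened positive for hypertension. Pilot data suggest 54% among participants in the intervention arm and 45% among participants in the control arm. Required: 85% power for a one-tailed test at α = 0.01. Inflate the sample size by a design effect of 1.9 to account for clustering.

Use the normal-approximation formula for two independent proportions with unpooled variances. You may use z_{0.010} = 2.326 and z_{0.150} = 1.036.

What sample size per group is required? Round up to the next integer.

n = 1315 per group

n = (z_α + z_β)² · [p₁(1−p₁) + p₂(1−p₂)] / (p₁ − p₂)²
  = (2.326 + 1.036)² · (0.54·0.46 + 0.45·0.55) / (0.09)²
  = (3.362)² · (0.2484 + 0.2475) / 0.0081
  = 11.3030 · 0.4959 / 0.0081
  = 692.00
Design effect: 1.9 × 692.00 = 1314.80.
Round up → n = 1315 per group.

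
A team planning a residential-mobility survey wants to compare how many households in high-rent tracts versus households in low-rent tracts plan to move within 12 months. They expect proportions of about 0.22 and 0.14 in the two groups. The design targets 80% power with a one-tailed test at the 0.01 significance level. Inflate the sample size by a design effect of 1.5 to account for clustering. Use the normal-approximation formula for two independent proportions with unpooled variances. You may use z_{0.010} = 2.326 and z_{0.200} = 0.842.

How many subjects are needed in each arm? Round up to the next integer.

n = (z_α + z_β)² · [p₁(1−p₁) + p₂(1−p₂)] / (p₁ − p₂)²
  = (2.326 + 0.842)² · (0.22·0.78 + 0.14·0.86) / (0.08)²
  = (3.168)² · (0.1716 + 0.1204) / 0.0064
  = 10.0362 · 0.2920 / 0.0064
  = 457.90
Design effect: 1.5 × 457.90 = 686.85.
Round up → n = 687 per group.

n = 687 per group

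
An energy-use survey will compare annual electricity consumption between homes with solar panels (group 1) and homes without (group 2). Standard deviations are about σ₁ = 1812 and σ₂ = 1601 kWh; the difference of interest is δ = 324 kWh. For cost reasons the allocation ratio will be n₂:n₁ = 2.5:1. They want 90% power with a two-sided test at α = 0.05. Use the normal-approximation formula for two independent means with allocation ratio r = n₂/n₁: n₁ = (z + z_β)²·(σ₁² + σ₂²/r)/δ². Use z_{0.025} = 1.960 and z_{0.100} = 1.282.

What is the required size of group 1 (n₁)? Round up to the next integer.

n₁ = (z_{α/2} + z_β)² · (σ₁² + σ₂²/r) / δ²
   = (1.960 + 1.282)² · (1812² + 1601²/2.5) / 324²
   = 10.5106 · (3283344 + 1025280.4) / 104976
   = 10.5106 · 4308624.4 / 104976
   = 431.39
Round up → n₁ = 432; n₂ = r·n₁ = 2.5 × 432 = 1080.

n₁ = 432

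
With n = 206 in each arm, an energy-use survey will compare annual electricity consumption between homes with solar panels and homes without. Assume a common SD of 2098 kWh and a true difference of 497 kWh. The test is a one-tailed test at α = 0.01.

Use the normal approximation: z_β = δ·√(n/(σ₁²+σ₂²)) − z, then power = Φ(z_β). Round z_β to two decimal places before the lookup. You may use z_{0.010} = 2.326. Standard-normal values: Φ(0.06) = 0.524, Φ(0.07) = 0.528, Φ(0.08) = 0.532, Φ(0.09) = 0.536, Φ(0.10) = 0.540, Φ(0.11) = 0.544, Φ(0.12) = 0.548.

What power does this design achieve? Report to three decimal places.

z_β = δ·√(n/(σ₁²+σ₂²)) − z_α
    = 497 · √(206/8803208) − 2.326
    = 497 · 0.00484 − 2.326
    = 2.4042 − 2.326 = 0.0782 → 0.08
Power = Φ(0.08) = 0.532.

Power ≈ 0.532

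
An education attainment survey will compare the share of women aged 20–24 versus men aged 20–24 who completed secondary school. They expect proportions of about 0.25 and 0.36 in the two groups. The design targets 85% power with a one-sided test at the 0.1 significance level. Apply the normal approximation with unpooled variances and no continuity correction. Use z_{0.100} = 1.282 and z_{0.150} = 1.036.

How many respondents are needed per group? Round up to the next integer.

n = (z_α + z_β)² · [p₁(1−p₁) + p₂(1−p₂)] / (p₁ − p₂)²
  = (1.282 + 1.036)² · (0.25·0.75 + 0.36·0.64) / (-0.11)²
  = (2.318)² · (0.1875 + 0.2304) / 0.0121
  = 5.3731 · 0.4179 / 0.0121
  = 185.57
Round up → n = 186 per group.

n = 186 per group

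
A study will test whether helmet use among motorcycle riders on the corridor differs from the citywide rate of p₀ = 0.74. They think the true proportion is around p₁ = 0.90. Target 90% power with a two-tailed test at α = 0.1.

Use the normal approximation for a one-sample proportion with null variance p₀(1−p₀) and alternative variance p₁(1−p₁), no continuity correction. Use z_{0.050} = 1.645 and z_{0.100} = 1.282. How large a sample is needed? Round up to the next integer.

n = [z_{α/2}·√(p₀q₀) + z_β·√(p₁q₁)]² / (p₁ − p₀)²
  = [1.645·√(0.74·0.26) + 1.282·√(0.90·0.10)]² / (0.16)²
  = [1.645·0.4386 + 1.282·0.3000]² / 0.0256
  = [1.1062]² / 0.0256
  = 47.80
Round up → n = 48.

n = 48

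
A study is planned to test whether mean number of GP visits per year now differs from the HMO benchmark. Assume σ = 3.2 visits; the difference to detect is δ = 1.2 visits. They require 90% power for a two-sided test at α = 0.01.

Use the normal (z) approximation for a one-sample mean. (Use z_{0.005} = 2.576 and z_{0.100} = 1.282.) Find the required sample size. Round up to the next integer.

n = (z_{α/2} + z_β)² · σ² / δ²
  = (2.576 + 1.282)² · 3.2² / 1.2²
  = 14.8842 · 10.24 / 1.44
  = 105.84
Round up → n = 106.

n = 106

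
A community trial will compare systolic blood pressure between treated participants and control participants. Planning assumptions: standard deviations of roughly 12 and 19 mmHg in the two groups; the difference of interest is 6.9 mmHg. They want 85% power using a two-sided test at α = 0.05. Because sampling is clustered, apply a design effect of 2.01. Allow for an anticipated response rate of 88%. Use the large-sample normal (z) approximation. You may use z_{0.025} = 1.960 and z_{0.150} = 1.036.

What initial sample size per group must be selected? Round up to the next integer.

n = 218 per group

n = (z_{α/2} + z_β)² · (σ₁² + σ₂²) / δ²
  = (1.960 + 1.036)² · (12² + 19² = 505) / 6.9²
  = 8.9760 · 505 / 47.61
  = 95.21
Design effect: 2.01 × 95.21 = 191.37.
Adjust for 88% response: 191.37 / 0.88 = 217.47.
Round up → n = 218 per group.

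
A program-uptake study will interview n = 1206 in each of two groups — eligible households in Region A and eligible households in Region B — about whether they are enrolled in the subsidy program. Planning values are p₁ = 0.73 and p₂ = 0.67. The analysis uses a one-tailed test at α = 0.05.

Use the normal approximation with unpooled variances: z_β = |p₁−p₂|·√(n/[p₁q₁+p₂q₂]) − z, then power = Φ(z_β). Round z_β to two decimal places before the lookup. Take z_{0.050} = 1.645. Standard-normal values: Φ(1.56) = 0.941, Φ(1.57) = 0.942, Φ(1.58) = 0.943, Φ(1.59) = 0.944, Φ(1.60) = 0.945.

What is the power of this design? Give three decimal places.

z_β = |p₁−p₂|·√(n/[p₁q₁+p₂q₂]) − z_α
    = 0.06 · √(1206/0.4182) − 1.645
    = 0.06 · 53.7009 − 1.645
    = 3.2221 − 1.645 = 1.5771 → 1.58
Power = Φ(1.58) = 0.943.

Power ≈ 0.943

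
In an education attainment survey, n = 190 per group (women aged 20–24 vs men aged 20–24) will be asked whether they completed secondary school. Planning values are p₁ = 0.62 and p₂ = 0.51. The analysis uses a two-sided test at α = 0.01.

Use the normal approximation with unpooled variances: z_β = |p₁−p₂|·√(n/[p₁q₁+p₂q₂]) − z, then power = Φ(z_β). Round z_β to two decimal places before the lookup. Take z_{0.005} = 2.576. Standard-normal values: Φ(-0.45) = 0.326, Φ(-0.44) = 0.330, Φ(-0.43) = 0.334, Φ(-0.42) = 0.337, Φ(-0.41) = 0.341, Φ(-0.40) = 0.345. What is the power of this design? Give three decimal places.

Power ≈ 0.345

z_β = |p₁−p₂|·√(n/[p₁q₁+p₂q₂]) − z_{α/2}
    = 0.11 · √(190/0.4855) − 2.576
    = 0.11 · 19.7825 − 2.576
    = 2.1761 − 2.576 = -0.3999 → -0.40
Power = Φ(-0.40) = 0.345.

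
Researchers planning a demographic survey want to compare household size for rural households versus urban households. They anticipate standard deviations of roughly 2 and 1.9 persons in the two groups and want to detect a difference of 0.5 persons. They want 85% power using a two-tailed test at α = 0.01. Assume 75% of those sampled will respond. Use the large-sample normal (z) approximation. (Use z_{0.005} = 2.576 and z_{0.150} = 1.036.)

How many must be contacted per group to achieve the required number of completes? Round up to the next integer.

n = (z_{α/2} + z_β)² · (σ₁² + σ₂²) / δ²
  = (2.576 + 1.036)² · (2² + 1.9² = 7.61) / 0.5²
  = 13.0465 · 7.61 / 0.25
  = 397.14
Adjust for 75% response: 397.14 / 0.75 = 529.52.
Round up → n = 530 per group.

n = 530 per group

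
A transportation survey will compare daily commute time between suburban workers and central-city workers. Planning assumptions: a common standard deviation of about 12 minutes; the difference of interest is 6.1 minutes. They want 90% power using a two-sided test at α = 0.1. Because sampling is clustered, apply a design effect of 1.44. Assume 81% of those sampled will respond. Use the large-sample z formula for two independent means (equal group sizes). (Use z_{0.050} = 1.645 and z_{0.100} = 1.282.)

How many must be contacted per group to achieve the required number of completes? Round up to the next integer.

n = 118 per group

n = (z_{α/2} + z_β)² · (σ₁² + σ₂²) / δ²
  = (1.645 + 1.282)² · (2·12² = 288) / 6.1²
  = 8.5673 · 288 / 37.21
  = 66.31
Design effect: 1.44 × 66.31 = 95.49.
Adjust for 81% response: 95.49 / 0.81 = 117.88.
Round up → n = 118 per group.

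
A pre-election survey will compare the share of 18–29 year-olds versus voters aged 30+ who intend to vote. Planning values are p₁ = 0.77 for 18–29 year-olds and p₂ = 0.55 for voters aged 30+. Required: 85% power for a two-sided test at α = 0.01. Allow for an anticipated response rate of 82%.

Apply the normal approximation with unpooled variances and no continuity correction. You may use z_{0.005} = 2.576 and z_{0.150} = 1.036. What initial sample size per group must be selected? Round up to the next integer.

n = 140 per group

n = (z_{α/2} + z_β)² · [p₁(1−p₁) + p₂(1−p₂)] / (p₁ − p₂)²
  = (2.576 + 1.036)² · (0.77·0.23 + 0.55·0.45) / (0.22)²
  = (3.612)² · (0.1771 + 0.2475) / 0.0484
  = 13.0465 · 0.4246 / 0.0484
  = 114.45
Adjust for 82% response: 114.45 / 0.82 = 139.58.
Round up → n = 140 per group.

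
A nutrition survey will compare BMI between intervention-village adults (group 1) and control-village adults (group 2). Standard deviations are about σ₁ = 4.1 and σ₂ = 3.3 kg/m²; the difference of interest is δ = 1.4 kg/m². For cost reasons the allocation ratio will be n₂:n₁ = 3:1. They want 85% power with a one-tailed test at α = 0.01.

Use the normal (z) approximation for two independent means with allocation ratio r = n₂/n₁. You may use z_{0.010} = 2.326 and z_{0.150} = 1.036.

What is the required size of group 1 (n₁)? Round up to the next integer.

n₁ = 118

n₁ = (z_α + z_β)² · (σ₁² + σ₂²/r) / δ²
   = (2.326 + 1.036)² · (4.1² + 3.3²/3) / 1.4²
   = 11.3030 · (16.81 + 3.63) / 1.96
   = 11.3030 · 20.44 / 1.96
   = 117.87
Round up → n₁ = 118; n₂ = r·n₁ = 3 × 118 = 354.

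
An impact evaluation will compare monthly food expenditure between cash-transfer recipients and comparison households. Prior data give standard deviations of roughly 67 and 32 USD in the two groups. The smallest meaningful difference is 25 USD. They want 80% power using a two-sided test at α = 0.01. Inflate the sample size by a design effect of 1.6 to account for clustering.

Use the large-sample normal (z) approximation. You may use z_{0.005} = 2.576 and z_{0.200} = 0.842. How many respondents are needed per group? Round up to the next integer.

n = (z_{α/2} + z_β)² · (σ₁² + σ₂²) / δ²
  = (2.576 + 0.842)² · (67² + 32² = 5513) / 25²
  = 11.6827 · 5513 / 625
  = 103.05
Design effect: 1.6 × 103.05 = 164.88.
Round up → n = 165 per group.

n = 165 per group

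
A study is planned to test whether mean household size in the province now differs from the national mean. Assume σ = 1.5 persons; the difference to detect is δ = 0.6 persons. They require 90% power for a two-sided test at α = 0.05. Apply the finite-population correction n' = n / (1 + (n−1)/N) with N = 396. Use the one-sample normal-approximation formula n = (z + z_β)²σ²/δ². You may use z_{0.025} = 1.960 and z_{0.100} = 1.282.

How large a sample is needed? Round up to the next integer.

n = (z_{α/2} + z_β)² · σ² / δ²
  = (1.960 + 1.282)² · 1.5² / 0.6²
  = 10.5106 · 2.25 / 0.36
  = 65.69
Finite-population correction (N = 396): 65.69 / (1 + (65.69 − 1)/396) = 56.47.
Round up → n = 57.

n = 57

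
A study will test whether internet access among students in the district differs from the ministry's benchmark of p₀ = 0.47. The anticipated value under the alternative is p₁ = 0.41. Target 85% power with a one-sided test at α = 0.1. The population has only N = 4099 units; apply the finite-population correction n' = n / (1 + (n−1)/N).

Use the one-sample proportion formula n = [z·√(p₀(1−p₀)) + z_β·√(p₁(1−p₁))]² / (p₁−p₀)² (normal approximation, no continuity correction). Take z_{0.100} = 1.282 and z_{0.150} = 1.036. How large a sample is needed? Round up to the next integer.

n = [z_α·√(p₀q₀) + z_β·√(p₁q₁)]² / (p₁ − p₀)²
  = [1.282·√(0.47·0.53) + 1.036·√(0.41·0.59)]² / (-0.06)²
  = [1.282·0.4991 + 1.036·0.4918]² / 0.0036
  = [1.1494]² / 0.0036
  = 366.97
Finite-population correction (N = 4099): 366.97 / (1 + (366.97 − 1)/4099) = 336.89.
Round up → n = 337.

n = 337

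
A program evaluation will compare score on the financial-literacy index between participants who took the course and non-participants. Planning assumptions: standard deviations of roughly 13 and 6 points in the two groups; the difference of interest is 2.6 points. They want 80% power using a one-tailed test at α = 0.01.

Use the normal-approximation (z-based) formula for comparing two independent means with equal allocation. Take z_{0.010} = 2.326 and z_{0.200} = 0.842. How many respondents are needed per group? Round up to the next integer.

n = (z_α + z_β)² · (σ₁² + σ₂²) / δ²
  = (2.326 + 0.842)² · (13² + 6² = 205) / 2.6²
  = 10.0362 · 205 / 6.76
  = 304.35
Round up → n = 305 per group.

n = 305 per group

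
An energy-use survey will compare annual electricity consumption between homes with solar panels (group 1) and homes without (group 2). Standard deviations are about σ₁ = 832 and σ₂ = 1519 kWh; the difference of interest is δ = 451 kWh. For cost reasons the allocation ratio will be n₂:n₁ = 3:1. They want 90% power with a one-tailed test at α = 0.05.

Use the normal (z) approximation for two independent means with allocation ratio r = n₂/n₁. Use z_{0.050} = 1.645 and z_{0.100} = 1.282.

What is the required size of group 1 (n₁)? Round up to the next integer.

n₁ = (z_α + z_β)² · (σ₁² + σ₂²/r) / δ²
   = (1.645 + 1.282)² · (832² + 1519²/3) / 451²
   = 8.5673 · (692224 + 769120.3) / 203401
   = 8.5673 · 1461344.3 / 203401
   = 61.55
Round up → n₁ = 62; n₂ = r·n₁ = 3 × 62 = 186.

n₁ = 62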